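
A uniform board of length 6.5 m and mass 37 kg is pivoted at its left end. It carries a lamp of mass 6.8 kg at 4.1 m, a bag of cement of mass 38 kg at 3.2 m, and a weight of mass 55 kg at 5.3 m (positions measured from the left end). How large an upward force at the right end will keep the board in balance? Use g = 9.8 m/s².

F ≈ 846 N

Taking torques about the left end:
Beam weight: 37 × 9.8 = 362.6 N down at 3.25 m → arm 3.25 m, τ = 362.6 × 3.25 = 1178 N·m clockwise.
Lamp: 6.8 × 9.8 = 66.64 N down at 4.1 m → arm 4.1 m, τ = 66.64 × 4.1 = 273.2 N·m clockwise.
Bag of cement: 38 × 9.8 = 372.4 N down at 3.2 m → arm 3.2 m, τ = 372.4 × 3.2 = 1192 N·m clockwise.
Weight: 55 × 9.8 = 539 N down at 5.3 m → arm 5.3 m, τ = 539 × 5.3 = 2857 N·m clockwise.
Net moment of the loads = 5500 N·m clockwise.
The upward force F acts at the right end, arm 6.5 m, giving F × 6.5 counterclockwise.
Στ = 0 ⇒ F × 6.5 = 5500 ⇒ F = 5500 / 6.5 = 846 N.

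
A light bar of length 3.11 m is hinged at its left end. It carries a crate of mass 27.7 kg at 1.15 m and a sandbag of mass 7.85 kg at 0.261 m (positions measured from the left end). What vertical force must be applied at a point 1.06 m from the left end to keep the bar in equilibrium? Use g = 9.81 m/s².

Choose the left end as the axis so the unknown pivot reaction has zero arm there.
Crate: 27.7 × 9.81 = 271.7 N down at 1.15 m → arm 1.15 m, τ = 271.7 × 1.15 = 312.5 N·m clockwise.
Sandbag: 7.85 × 9.81 = 77.01 N down at 0.261 m → arm 0.261 m, τ = 77.01 × 0.261 = 20.1 N·m clockwise.
Net moment of the loads = 332.6 N·m clockwise.
The upward force F acts at a point 1.06 m from the left end, arm 1.06 m, giving F × 1.06 counterclockwise.
Setting net torque to zero: F × 1.06 = 332.6 → F = 332.6 / 1.06 = 314 N.

F ≈ 314 N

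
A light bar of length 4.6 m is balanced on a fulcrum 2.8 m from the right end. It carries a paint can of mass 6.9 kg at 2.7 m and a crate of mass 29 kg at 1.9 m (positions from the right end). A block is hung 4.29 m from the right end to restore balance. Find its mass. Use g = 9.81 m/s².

m ≈ 18 kg

Taking torques about the fulcrum (at 2.8 m from the right end):
Paint can: 6.9 × 9.81 = 67.69 N down at 2.7 m → arm 0.1 m, τ = 67.69 × 0.1 = 6.769 N·m clockwise.
Crate: 29 × 9.81 = 284.5 N down at 1.9 m → arm 0.9 m, τ = 284.5 × 0.9 = 256.1 N·m clockwise.
Net moment of known loads = 262.9 N·m clockwise.
An unknown mass m at 4.29 m has arm 1.49 m; its moment is m·g·1.49 counterclockwise.
For rotational equilibrium, m × 9.81 × 1.49 = 262.9, so m = 262.9 / (9.81 × 1.49) = 18 kg.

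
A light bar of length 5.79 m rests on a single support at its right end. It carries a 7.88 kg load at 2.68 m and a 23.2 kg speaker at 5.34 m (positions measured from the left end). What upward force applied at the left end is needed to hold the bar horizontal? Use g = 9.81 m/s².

F ≈ 59.2 N

About the right end:
Load: 7.88 × 9.81 = 77.3 N down at 2.68 m → arm 3.11 m, τ = 77.3 × 3.11 = 240.4 N·m counterclockwise.
Speaker: 23.2 × 9.81 = 227.6 N down at 5.34 m → arm 0.45 m, τ = 227.6 × 0.45 = 102.4 N·m counterclockwise.
Net moment of the loads = 342.8 N·m counterclockwise.
The upward force F acts at the left end, arm 5.79 m, giving F × 5.79 clockwise.
Balancing moments: F × 5.79 = 342.8, giving F = 342.8 / 5.79 = 59.2 N.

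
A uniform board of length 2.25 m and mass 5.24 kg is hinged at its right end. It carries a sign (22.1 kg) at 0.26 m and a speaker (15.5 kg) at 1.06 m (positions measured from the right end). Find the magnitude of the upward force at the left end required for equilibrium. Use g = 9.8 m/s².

About the right end:
Beam weight: 5.24 × 9.8 = 51.35 N down at 1.125 m → arm 1.125 m, τ = 51.35 × 1.125 = 57.77 N·m counterclockwise.
Sign: 22.1 × 9.8 = 216.6 N down at 0.26 m → arm 0.26 m, τ = 216.6 × 0.26 = 56.32 N·m counterclockwise.
Speaker: 15.5 × 9.8 = 151.9 N down at 1.06 m → arm 1.06 m, τ = 151.9 × 1.06 = 161 N·m counterclockwise.
Net moment of the loads = 275.1 N·m counterclockwise.
The upward force F acts at the left end, arm 2.25 m, giving F × 2.25 clockwise.
Setting net torque to zero: F × 2.25 = 275.1 → F = 275.1 / 2.25 = 122 N.

F ≈ 122 N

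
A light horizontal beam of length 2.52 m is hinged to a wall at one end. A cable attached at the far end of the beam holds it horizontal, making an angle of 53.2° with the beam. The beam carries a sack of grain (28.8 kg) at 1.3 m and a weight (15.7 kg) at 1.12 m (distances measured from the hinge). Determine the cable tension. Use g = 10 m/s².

Sum moments about the hinge (the unknown hinge reaction has zero arm there).
Sack of grain: 28.8 × 10 = 288 N down at 1.3 m → arm 1.3 m, τ = 288 × 1.3 = 374.4 N·m clockwise.
Weight: 15.7 × 10 = 157 N down at 1.12 m → arm 1.12 m, τ = 157 × 1.12 = 175.8 N·m clockwise.
Total clockwise load moment = 550.2 N·m.
The cable tension T acts at 2.52 m; only its component perpendicular to the beam, T sinθ, produces torque. sin 53.2° = 0.8007.
Balancing moments: T × 2.52 × 0.8007 = 550.2, giving T = 550.2 / 2.018 = 273 N.

T ≈ 273 N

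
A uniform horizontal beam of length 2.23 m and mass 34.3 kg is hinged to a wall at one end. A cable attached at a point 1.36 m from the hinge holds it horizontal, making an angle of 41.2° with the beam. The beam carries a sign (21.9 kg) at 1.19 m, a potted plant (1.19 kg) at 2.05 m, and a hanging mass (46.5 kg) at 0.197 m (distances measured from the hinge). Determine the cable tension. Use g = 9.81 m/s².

Taking torques about the hinge:
Beam weight: 34.3 × 9.81 = 336.5 N down at 1.115 m → arm 1.115 m, τ = 336.5 × 1.115 = 375.2 N·m clockwise.
Sign: 21.9 × 9.81 = 214.8 N down at 1.19 m → arm 1.19 m, τ = 214.8 × 1.19 = 255.6 N·m clockwise.
Potted plant: 1.19 × 9.81 = 11.67 N down at 2.05 m → arm 2.05 m, τ = 11.67 × 2.05 = 23.92 N·m clockwise.
Hanging mass: 46.5 × 9.81 = 456.2 N down at 0.197 m → arm 0.197 m, τ = 456.2 × 0.197 = 89.87 N·m clockwise.
Total clockwise load moment = 744.6 N·m.
The cable tension T acts at 1.36 m; only its component perpendicular to the beam, T sinθ, produces torque. sin 41.2° = 0.6587.
For rotational equilibrium, T × 1.36 × 0.6587 = 744.6, so T = 744.6 / 0.8958 = 831 N.

T ≈ 831 N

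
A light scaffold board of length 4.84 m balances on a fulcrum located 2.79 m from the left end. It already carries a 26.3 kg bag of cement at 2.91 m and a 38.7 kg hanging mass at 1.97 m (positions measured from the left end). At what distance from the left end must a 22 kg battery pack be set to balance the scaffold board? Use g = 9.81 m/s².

x ≈ 4.09 m from the left end

Choose the fulcrum (at 2.79 m from the left end) as the axis so the support reaction has zero arm there.
Bag of cement: 26.3 × 9.81 = 258 N down at 2.91 m → arm 0.12 m, τ = 258 × 0.12 = 30.96 N·m clockwise.
Hanging mass: 38.7 × 9.81 = 379.6 N down at 1.97 m → arm 0.82 m, τ = 379.6 × 0.82 = 311.3 N·m counterclockwise.
Net moment of existing loads = 280.3 N·m counterclockwise.
The battery pack weighs 22 × 9.81 = 215.8 N and must supply an equal clockwise moment, so its lever arm about the fulcrum is 280.3 / 215.8 = 1.3 m.
That puts it at 2.79 + 1.3 = 4.09 m from the left end.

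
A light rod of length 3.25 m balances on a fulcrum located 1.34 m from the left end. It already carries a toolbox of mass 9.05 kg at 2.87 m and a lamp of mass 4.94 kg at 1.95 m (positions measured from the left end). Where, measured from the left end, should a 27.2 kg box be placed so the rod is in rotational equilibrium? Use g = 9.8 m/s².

x ≈ 0.72 m from the left end

Take moments about the fulcrum (at 1.34 m from the left end).
Toolbox: 9.05 × 9.8 = 88.69 N down at 2.87 m → arm 1.53 m, τ = 88.69 × 1.53 = 135.7 N·m clockwise.
Lamp: 4.94 × 9.8 = 48.41 N down at 1.95 m → arm 0.61 m, τ = 48.41 × 0.61 = 29.53 N·m clockwise.
Net moment of existing loads = 165.2 N·m clockwise.
The box weighs 27.2 × 9.8 = 266.6 N and must supply an equal counterclockwise moment, so its lever arm about the fulcrum is 165.2 / 266.6 = 0.62 m.
That puts it at 1.34 − 0.62 = 0.72 m from the left end.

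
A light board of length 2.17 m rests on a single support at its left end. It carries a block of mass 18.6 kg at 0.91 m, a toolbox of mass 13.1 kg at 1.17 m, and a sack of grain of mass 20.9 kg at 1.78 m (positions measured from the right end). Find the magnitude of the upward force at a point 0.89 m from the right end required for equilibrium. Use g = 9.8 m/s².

Sum moments about the left end (the unknown pivot reaction has zero arm there).
Block: 18.6 × 9.8 = 182.3 N down at 0.91 m → arm 1.26 m, τ = 182.3 × 1.26 = 229.7 N·m clockwise.
Toolbox: 13.1 × 9.8 = 128.4 N down at 1.17 m → arm 1 m, τ = 128.4 × 1 = 128.4 N·m clockwise.
Sack of grain: 20.9 × 9.8 = 204.8 N down at 1.78 m → arm 0.39 m, τ = 204.8 × 0.39 = 79.87 N·m clockwise.
Net moment of the loads = 438 N·m clockwise.
The upward force F acts at a point 0.89 m from the right end, arm 1.28 m, giving F × 1.28 counterclockwise.
Στ = 0 ⇒ F × 1.28 = 438 ⇒ F = 438 / 1.28 = 342 N.

F ≈ 342 N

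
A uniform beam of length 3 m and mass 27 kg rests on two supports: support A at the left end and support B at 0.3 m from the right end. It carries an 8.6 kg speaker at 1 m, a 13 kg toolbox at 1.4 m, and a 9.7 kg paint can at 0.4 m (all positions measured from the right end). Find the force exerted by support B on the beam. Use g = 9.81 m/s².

About support A:
Beam weight: 27 × 9.81 = 264.9 N down at 1.5 m → arm 1.5 m, τ = 264.9 × 1.5 = 397.3 N·m clockwise.
Speaker: 8.6 × 9.81 = 84.37 N down at 1 m → arm 2 m, τ = 84.37 × 2 = 168.7 N·m clockwise.
Toolbox: 13 × 9.81 = 127.5 N down at 1.4 m → arm 1.6 m, τ = 127.5 × 1.6 = 204 N·m clockwise.
Paint can: 9.7 × 9.81 = 95.16 N down at 0.4 m → arm 2.6 m, τ = 95.16 × 2.6 = 247.4 N·m clockwise.
Net load moment about support A = 1017 N·m clockwise.
Reaction R at support B is upward at 0.3 m, arm 2.7 m → moment R × 2.7 counterclockwise.
Στ = 0 ⇒ R × 2.7 = 1017 ⇒ R = 377 N.

R_B ≈ 377 N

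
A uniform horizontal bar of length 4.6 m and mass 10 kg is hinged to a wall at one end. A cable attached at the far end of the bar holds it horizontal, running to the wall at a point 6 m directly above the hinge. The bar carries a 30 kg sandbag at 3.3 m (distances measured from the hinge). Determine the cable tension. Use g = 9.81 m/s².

T ≈ 328 N

About the hinge:
Beam weight: 10 × 9.81 = 98.1 N down at 2.3 m → arm 2.3 m, τ = 98.1 × 2.3 = 225.6 N·m clockwise.
Sandbag: 30 × 9.81 = 294.3 N down at 3.3 m → arm 3.3 m, τ = 294.3 × 3.3 = 971.2 N·m clockwise.
Total clockwise load moment = 1197 N·m.
The cable tension T acts at 4.6 m; only its component perpendicular to the bar, T sinθ, produces torque. sinθ = h/√(h²+d²) = 6/√(6²+4.6²) = 0.7936.
Balancing moments: T × 4.6 × 0.7936 = 1197, giving T = 1197 / 3.651 = 328 N.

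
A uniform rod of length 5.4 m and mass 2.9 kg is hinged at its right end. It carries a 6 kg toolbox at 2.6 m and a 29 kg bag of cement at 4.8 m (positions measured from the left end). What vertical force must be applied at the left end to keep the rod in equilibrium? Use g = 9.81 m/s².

F ≈ 76.4 N

Take moments about the right end.
Beam weight: 2.9 × 9.81 = 28.45 N down at 2.7 m → arm 2.7 m, τ = 28.45 × 2.7 = 76.81 N·m counterclockwise.
Toolbox: 6 × 9.81 = 58.86 N down at 2.6 m → arm 2.8 m, τ = 58.86 × 2.8 = 164.8 N·m counterclockwise.
Bag of cement: 29 × 9.81 = 284.5 N down at 4.8 m → arm 0.6 m, τ = 284.5 × 0.6 = 170.7 N·m counterclockwise.
Net moment of the loads = 412.3 N·m counterclockwise.
The upward force F acts at the left end, arm 5.4 m, giving F × 5.4 clockwise.
For rotational equilibrium, F × 5.4 = 412.3, so F = 412.3 / 5.4 = 76.4 N.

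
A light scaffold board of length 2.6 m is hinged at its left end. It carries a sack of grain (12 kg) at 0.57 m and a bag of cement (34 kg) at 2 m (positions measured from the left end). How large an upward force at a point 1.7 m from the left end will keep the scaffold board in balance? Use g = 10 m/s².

F ≈ 440 N

Taking torques about the left end:
Sack of grain: 12 × 10 = 120 N down at 0.57 m → arm 0.57 m, τ = 120 × 0.57 = 68.4 N·m clockwise.
Bag of cement: 34 × 10 = 340 N down at 2 m → arm 2 m, τ = 340 × 2 = 680 N·m clockwise.
Net moment of the loads = 748.4 N·m clockwise.
The upward force F acts at a point 1.7 m from the left end, arm 1.7 m, giving F × 1.7 counterclockwise.
Στ = 0 ⇒ F × 1.7 = 748.4 ⇒ F = 748.4 / 1.7 = 440 N.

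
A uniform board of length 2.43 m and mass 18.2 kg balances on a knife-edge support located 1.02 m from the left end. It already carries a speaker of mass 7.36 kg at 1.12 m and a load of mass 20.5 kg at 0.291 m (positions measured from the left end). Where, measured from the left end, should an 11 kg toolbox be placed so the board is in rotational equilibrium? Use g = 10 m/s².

x ≈ 1.99 m from the left end

About the knife-edge support (at 1.02 m from the left end):
Beam weight: 18.2 × 10 = 182 N down at 1.215 m → arm 0.195 m, τ = 182 × 0.195 = 35.49 N·m clockwise.
Speaker: 7.36 × 10 = 73.6 N down at 1.12 m → arm 0.1 m, τ = 73.6 × 0.1 = 7.36 N·m clockwise.
Load: 20.5 × 10 = 205 N down at 0.291 m → arm 0.729 m, τ = 205 × 0.729 = 149.4 N·m counterclockwise.
Net moment of existing loads = 106.6 N·m counterclockwise.
The toolbox weighs 11 × 10 = 110 N and must supply an equal clockwise moment, so its lever arm about the knife-edge support is 106.6 / 110 = 0.969 m.
That puts it at 1.02 + 0.969 = 1.99 m from the left end.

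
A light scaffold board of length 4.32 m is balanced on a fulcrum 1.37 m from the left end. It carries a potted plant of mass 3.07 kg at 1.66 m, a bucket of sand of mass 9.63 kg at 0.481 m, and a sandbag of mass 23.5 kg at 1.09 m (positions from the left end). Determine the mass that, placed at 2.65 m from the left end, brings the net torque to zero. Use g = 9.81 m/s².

Sum moments about the fulcrum (at 1.37 m from the left end) (the support reaction has zero arm there).
Potted plant: 3.07 × 9.81 = 30.12 N down at 1.66 m → arm 0.29 m, τ = 30.12 × 0.29 = 8.735 N·m clockwise.
Bucket of sand: 9.63 × 9.81 = 94.47 N down at 0.481 m → arm 0.889 m, τ = 94.47 × 0.889 = 83.98 N·m counterclockwise.
Sandbag: 23.5 × 9.81 = 230.5 N down at 1.09 m → arm 0.28 m, τ = 230.5 × 0.28 = 64.54 N·m counterclockwise.
Net moment of known loads = 139.8 N·m counterclockwise.
An unknown mass m at 2.65 m has arm 1.28 m; its moment is m·g·1.28 clockwise.
Setting net torque to zero: m × 9.81 × 1.28 = 139.8 → m = 139.8 / (9.81 × 1.28) = 11.1 kg.

m ≈ 11.1 kg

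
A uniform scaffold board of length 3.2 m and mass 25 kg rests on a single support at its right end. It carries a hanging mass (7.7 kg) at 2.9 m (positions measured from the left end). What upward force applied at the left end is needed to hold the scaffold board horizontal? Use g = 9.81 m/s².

Take moments about the right end.
Beam weight: 25 × 9.81 = 245.2 N down at 1.6 m → arm 1.6 m, τ = 245.2 × 1.6 = 392.3 N·m counterclockwise.
Hanging mass: 7.7 × 9.81 = 75.54 N down at 2.9 m → arm 0.3 m, τ = 75.54 × 0.3 = 22.66 N·m counterclockwise.
Net moment of the loads = 415 N·m counterclockwise.
The upward force F acts at the left end, arm 3.2 m, giving F × 3.2 clockwise.
Στ = 0 ⇒ F × 3.2 = 415 ⇒ F = 415 / 3.2 = 130 N.

F ≈ 130 N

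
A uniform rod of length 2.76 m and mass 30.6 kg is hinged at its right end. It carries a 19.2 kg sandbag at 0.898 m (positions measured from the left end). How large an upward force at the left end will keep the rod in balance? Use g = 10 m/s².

Choose the right end as the axis so the unknown pivot reaction has zero arm there.
Beam weight: 30.6 × 10 = 306 N down at 1.38 m → arm 1.38 m, τ = 306 × 1.38 = 422.3 N·m counterclockwise.
Sandbag: 19.2 × 10 = 192 N down at 0.898 m → arm 1.862 m, τ = 192 × 1.862 = 357.5 N·m counterclockwise.
Net moment of the loads = 779.8 N·m counterclockwise.
The upward force F acts at the left end, arm 2.76 m, giving F × 2.76 clockwise.
Balancing moments: F × 2.76 = 779.8, giving F = 779.8 / 2.76 = 283 N.

F ≈ 283 N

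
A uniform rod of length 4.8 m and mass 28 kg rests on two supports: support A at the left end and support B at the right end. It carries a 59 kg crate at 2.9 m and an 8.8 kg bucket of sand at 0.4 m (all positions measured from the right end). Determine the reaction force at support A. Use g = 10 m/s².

R_A ≈ 504 N

Choose support B as the axis so its reaction then has zero moment arm.
Beam weight: 28 × 10 = 280 N down at 2.4 m → arm 2.4 m, τ = 280 × 2.4 = 672 N·m counterclockwise.
Crate: 59 × 10 = 590 N down at 2.9 m → arm 2.9 m, τ = 590 × 2.9 = 1711 N·m counterclockwise.
Bucket of sand: 8.8 × 10 = 88 N down at 0.4 m → arm 0.4 m, τ = 88 × 0.4 = 35.2 N·m counterclockwise.
Net load moment about support B = 2418 N·m counterclockwise.
Reaction R at support A is upward at 4.8 m, arm 4.8 m → moment R × 4.8 clockwise.
For rotational equilibrium, R × 4.8 = 2418, so R = 504 N.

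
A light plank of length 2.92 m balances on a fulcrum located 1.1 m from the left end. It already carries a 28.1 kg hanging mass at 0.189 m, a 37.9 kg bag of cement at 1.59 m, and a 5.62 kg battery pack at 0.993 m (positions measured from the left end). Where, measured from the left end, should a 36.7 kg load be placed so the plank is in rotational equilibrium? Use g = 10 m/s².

x ≈ 1.31 m from the left end

Taking torques about the fulcrum (at 1.1 m from the left end):
Hanging mass: 28.1 × 10 = 281 N down at 0.189 m → arm 0.911 m, τ = 281 × 0.911 = 256 N·m counterclockwise.
Bag of cement: 37.9 × 10 = 379 N down at 1.59 m → arm 0.49 m, τ = 379 × 0.49 = 185.7 N·m clockwise.
Battery pack: 5.62 × 10 = 56.2 N down at 0.993 m → arm 0.107 m, τ = 56.2 × 0.107 = 6.013 N·m counterclockwise.
Net moment of existing loads = 76.31 N·m counterclockwise.
The load weighs 36.7 × 10 = 367 N and must supply an equal clockwise moment, so its lever arm about the fulcrum is 76.31 / 367 = 0.208 m.
That puts it at 1.1 + 0.208 = 1.31 m from the left end.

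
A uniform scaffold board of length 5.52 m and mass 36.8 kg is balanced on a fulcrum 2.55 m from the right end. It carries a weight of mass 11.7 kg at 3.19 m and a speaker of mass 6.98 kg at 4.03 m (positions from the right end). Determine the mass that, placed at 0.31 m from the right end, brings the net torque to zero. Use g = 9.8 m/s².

m ≈ 11.4 kg

About the fulcrum (at 2.55 m from the right end):
Beam weight: 36.8 × 9.8 = 360.6 N down at 2.76 m → arm 0.21 m, τ = 360.6 × 0.21 = 75.73 N·m counterclockwise.
Weight: 11.7 × 9.8 = 114.7 N down at 3.19 m → arm 0.64 m, τ = 114.7 × 0.64 = 73.41 N·m counterclockwise.
Speaker: 6.98 × 9.8 = 68.4 N down at 4.03 m → arm 1.48 m, τ = 68.4 × 1.48 = 101.2 N·m counterclockwise.
Net moment of known loads = 250.3 N·m counterclockwise.
An unknown mass m at 0.31 m has arm 2.24 m; its moment is m·g·2.24 clockwise.
Setting net torque to zero: m × 9.8 × 2.24 = 250.3 → m = 250.3 / (9.8 × 2.24) = 11.4 kg.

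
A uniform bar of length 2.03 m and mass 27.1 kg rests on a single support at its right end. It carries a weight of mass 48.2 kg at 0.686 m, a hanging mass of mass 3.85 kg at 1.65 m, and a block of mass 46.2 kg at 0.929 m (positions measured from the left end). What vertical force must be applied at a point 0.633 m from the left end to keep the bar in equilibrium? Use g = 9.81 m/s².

Taking torques about the right end:
Beam weight: 27.1 × 9.81 = 265.9 N down at 1.015 m → arm 1.015 m, τ = 265.9 × 1.015 = 269.9 N·m counterclockwise.
Weight: 48.2 × 9.81 = 472.8 N down at 0.686 m → arm 1.344 m, τ = 472.8 × 1.344 = 635.4 N·m counterclockwise.
Hanging mass: 3.85 × 9.81 = 37.77 N down at 1.65 m → arm 0.38 m, τ = 37.77 × 0.38 = 14.35 N·m counterclockwise.
Block: 46.2 × 9.81 = 453.2 N down at 0.929 m → arm 1.101 m, τ = 453.2 × 1.101 = 499 N·m counterclockwise.
Net moment of the loads = 1419 N·m counterclockwise.
The upward force F acts at a point 0.633 m from the left end, arm 1.397 m, giving F × 1.397 clockwise.
Setting net torque to zero: F × 1.397 = 1419 → F = 1419 / 1.397 = 1020 N.

F ≈ 1020 N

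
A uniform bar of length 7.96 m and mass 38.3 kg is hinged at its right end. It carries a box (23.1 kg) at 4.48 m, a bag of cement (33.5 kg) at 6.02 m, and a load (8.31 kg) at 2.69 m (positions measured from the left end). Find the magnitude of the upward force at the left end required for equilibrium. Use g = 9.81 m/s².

F ≈ 421 N

Choose the right end as the axis so the unknown pivot reaction has zero arm there.
Beam weight: 38.3 × 9.81 = 375.7 N down at 3.98 m → arm 3.98 m, τ = 375.7 × 3.98 = 1495 N·m counterclockwise.
Box: 23.1 × 9.81 = 226.6 N down at 4.48 m → arm 3.48 m, τ = 226.6 × 3.48 = 788.6 N·m counterclockwise.
Bag of cement: 33.5 × 9.81 = 328.6 N down at 6.02 m → arm 1.94 m, τ = 328.6 × 1.94 = 637.5 N·m counterclockwise.
Load: 8.31 × 9.81 = 81.52 N down at 2.69 m → arm 5.27 m, τ = 81.52 × 5.27 = 429.6 N·m counterclockwise.
Net moment of the loads = 3351 N·m counterclockwise.
The upward force F acts at the left end, arm 7.96 m, giving F × 7.96 clockwise.
Setting net torque to zero: F × 7.96 = 3351 → F = 3351 / 7.96 = 421 N.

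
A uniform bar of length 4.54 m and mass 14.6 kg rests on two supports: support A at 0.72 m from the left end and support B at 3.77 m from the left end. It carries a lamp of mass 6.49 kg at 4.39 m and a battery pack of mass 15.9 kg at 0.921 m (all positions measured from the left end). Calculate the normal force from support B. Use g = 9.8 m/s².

About support A:
Beam weight: 14.6 × 9.8 = 143.1 N down at 2.27 m → arm 1.55 m, τ = 143.1 × 1.55 = 221.8 N·m clockwise.
Lamp: 6.49 × 9.8 = 63.6 N down at 4.39 m → arm 3.67 m, τ = 63.6 × 3.67 = 233.4 N·m clockwise.
Battery pack: 15.9 × 9.8 = 155.8 N down at 0.921 m → arm 0.201 m, τ = 155.8 × 0.201 = 31.32 N·m clockwise.
Net load moment about support A = 486.5 N·m clockwise.
Reaction R at support B is upward at 3.77 m, arm 3.05 m → moment R × 3.05 counterclockwise.
Balancing moments: R × 3.05 = 486.5, giving R = 160 N.

R_B ≈ 160 N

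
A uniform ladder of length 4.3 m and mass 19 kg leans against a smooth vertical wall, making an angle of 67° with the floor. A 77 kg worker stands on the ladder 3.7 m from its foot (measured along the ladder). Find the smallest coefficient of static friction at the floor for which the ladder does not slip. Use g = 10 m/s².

μ_min ≈ 0.335

Choose the foot of the ladder as the axis so the floor normal and friction both act there and drop out.
Ladder weight 19×10 = 190 N acts at 2.15 m along the ladder; its horizontal arm is 2.15·cos67° = 0.8401 m → τ = 159.6 N·m clockwise.
Worker: 77×10 = 770 N at 3.7 m → arm 1.446 m → τ = 1113 N·m clockwise.
Wall normal N acts horizontally at the top; its moment arm is the height L sinθ = 4.3·sin67° = 3.958 m, counterclockwise.
Στ = 0 ⇒ N × 3.958 = 1273 ⇒ N = 321.6 N.
ΣFx = 0 ⇒ f = N_wall = 321.6 N. ΣFy = 0 ⇒ N_floor = 960 N.
μ_min = f / N_floor = 321.6 / 960 = 0.335.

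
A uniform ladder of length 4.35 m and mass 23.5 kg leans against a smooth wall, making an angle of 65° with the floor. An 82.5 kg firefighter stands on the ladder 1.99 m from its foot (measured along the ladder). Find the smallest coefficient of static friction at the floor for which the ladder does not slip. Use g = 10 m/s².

μ_min ≈ 0.218

Sum moments about the foot of the ladder (the floor normal and friction both act there and drop out).
Ladder weight 23.5×10 = 235 N acts at 2.175 m along the ladder; its horizontal arm is 2.175·cos65° = 0.9192 m → τ = 216 N·m clockwise.
Firefighter: 82.5×10 = 825 N at 1.99 m → arm 0.841 m → τ = 693.8 N·m clockwise.
Wall normal N acts horizontally at the top; its moment arm is the height L sinθ = 4.35·sin65° = 3.942 m, counterclockwise.
Setting net torque to zero: N × 3.942 = 909.8 → N = 230.8 N.
ΣFx = 0 ⇒ f = N_wall = 230.8 N. ΣFy = 0 ⇒ N_floor = 1060 N.
μ_min = f / N_floor = 230.8 / 1060 = 0.218.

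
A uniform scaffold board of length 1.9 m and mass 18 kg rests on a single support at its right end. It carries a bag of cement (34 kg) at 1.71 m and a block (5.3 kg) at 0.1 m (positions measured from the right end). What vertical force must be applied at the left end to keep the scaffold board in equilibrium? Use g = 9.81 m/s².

Taking torques about the right end:
Beam weight: 18 × 9.81 = 176.6 N down at 0.95 m → arm 0.95 m, τ = 176.6 × 0.95 = 167.8 N·m counterclockwise.
Bag of cement: 34 × 9.81 = 333.5 N down at 1.71 m → arm 1.71 m, τ = 333.5 × 1.71 = 570.3 N·m counterclockwise.
Block: 5.3 × 9.81 = 51.99 N down at 0.1 m → arm 0.1 m, τ = 51.99 × 0.1 = 5.199 N·m counterclockwise.
Net moment of the loads = 743.3 N·m counterclockwise.
The upward force F acts at the left end, arm 1.9 m, giving F × 1.9 clockwise.
Balancing moments: F × 1.9 = 743.3, giving F = 743.3 / 1.9 = 391 N.

F ≈ 391 N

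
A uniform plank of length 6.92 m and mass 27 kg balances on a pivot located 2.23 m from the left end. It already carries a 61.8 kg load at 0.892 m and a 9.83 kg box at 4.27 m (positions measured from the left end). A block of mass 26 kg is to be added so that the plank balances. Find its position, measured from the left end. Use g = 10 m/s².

Take moments about the pivot (at 2.23 m from the left end).
Beam weight: 27 × 10 = 270 N down at 3.46 m → arm 1.23 m, τ = 270 × 1.23 = 332.1 N·m clockwise.
Load: 61.8 × 10 = 618 N down at 0.892 m → arm 1.338 m, τ = 618 × 1.338 = 826.9 N·m counterclockwise.
Box: 9.83 × 10 = 98.3 N down at 4.27 m → arm 2.04 m, τ = 98.3 × 2.04 = 200.5 N·m clockwise.
Net moment of existing loads = 294.3 N·m counterclockwise.
The block weighs 26 × 10 = 260 N and must supply an equal clockwise moment, so its lever arm about the pivot is 294.3 / 260 = 1.13 m.
That puts it at 2.23 + 1.13 = 3.36 m from the left end.

x ≈ 3.36 m from the left end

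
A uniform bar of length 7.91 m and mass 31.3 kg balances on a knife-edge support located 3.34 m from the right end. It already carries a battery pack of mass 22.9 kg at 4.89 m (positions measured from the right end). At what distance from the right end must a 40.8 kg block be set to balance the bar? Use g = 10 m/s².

x ≈ 2 m from the right end

About the knife-edge support (at 3.34 m from the right end):
Beam weight: 31.3 × 10 = 313 N down at 3.955 m → arm 0.615 m, τ = 313 × 0.615 = 192.5 N·m counterclockwise.
Battery pack: 22.9 × 10 = 229 N down at 4.89 m → arm 1.55 m, τ = 229 × 1.55 = 354.9 N·m counterclockwise.
Net moment of existing loads = 547.4 N·m counterclockwise.
The block weighs 40.8 × 10 = 408 N and must supply an equal clockwise moment, so its lever arm about the knife-edge support is 547.4 / 408 = 1.34 m.
That puts it at 3.34 − 1.34 = 2 m from the right end.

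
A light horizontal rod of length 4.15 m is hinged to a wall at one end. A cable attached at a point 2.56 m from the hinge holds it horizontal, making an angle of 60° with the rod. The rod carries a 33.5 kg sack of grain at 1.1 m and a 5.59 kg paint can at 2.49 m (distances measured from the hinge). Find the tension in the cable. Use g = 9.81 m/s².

T ≈ 225 N

About the hinge:
Sack of grain: 33.5 × 9.81 = 328.6 N down at 1.1 m → arm 1.1 m, τ = 328.6 × 1.1 = 361.5 N·m clockwise.
Paint can: 5.59 × 9.81 = 54.84 N down at 2.49 m → arm 2.49 m, τ = 54.84 × 2.49 = 136.6 N·m clockwise.
Total clockwise load moment = 498.1 N·m.
The cable tension T acts at 2.56 m; only its component perpendicular to the rod, T sinθ, produces torque. sin 60° = 0.866.
Στ = 0 ⇒ T × 2.56 × 0.866 = 498.1 ⇒ T = 498.1 / 2.217 = 225 N.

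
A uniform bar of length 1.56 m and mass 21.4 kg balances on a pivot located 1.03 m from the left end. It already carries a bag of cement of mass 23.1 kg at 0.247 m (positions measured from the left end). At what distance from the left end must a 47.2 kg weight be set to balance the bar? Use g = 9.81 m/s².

Take moments about the pivot (at 1.03 m from the left end).
Beam weight: 21.4 × 9.81 = 209.9 N down at 0.78 m → arm 0.25 m, τ = 209.9 × 0.25 = 52.48 N·m counterclockwise.
Bag of cement: 23.1 × 9.81 = 226.6 N down at 0.247 m → arm 0.783 m, τ = 226.6 × 0.783 = 177.4 N·m counterclockwise.
Net moment of existing loads = 229.9 N·m counterclockwise.
The weight weighs 47.2 × 9.81 = 463 N and must supply an equal clockwise moment, so its lever arm about the pivot is 229.9 / 463 = 0.497 m.
That puts it at 1.03 + 0.497 = 1.53 m from the left end.

x ≈ 1.53 m from the left end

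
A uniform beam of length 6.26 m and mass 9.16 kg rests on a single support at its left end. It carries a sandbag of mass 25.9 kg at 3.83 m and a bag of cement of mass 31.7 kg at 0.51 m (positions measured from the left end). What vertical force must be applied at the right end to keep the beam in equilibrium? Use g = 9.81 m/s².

About the left end:
Beam weight: 9.16 × 9.81 = 89.86 N down at 3.13 m → arm 3.13 m, τ = 89.86 × 3.13 = 281.3 N·m clockwise.
Sandbag: 25.9 × 9.81 = 254.1 N down at 3.83 m → arm 3.83 m, τ = 254.1 × 3.83 = 973.2 N·m clockwise.
Bag of cement: 31.7 × 9.81 = 311 N down at 0.51 m → arm 0.51 m, τ = 311 × 0.51 = 158.6 N·m clockwise.
Net moment of the loads = 1413 N·m clockwise.
The upward force F acts at the right end, arm 6.26 m, giving F × 6.26 counterclockwise.
Setting net torque to zero: F × 6.26 = 1413 → F = 1413 / 6.26 = 226 N.

F ≈ 226 N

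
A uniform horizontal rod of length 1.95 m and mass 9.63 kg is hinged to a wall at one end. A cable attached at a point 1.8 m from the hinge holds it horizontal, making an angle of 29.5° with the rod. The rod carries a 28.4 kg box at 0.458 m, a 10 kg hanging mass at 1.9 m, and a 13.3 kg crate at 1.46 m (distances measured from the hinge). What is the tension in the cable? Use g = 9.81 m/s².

T ≈ 673 N

Taking torques about the hinge:
Beam weight: 9.63 × 9.81 = 94.47 N down at 0.975 m → arm 0.975 m, τ = 94.47 × 0.975 = 92.11 N·m clockwise.
Box: 28.4 × 9.81 = 278.6 N down at 0.458 m → arm 0.458 m, τ = 278.6 × 0.458 = 127.6 N·m clockwise.
Hanging mass: 10 × 9.81 = 98.1 N down at 1.9 m → arm 1.9 m, τ = 98.1 × 1.9 = 186.4 N·m clockwise.
Crate: 13.3 × 9.81 = 130.5 N down at 1.46 m → arm 1.46 m, τ = 130.5 × 1.46 = 190.5 N·m clockwise.
Total clockwise load moment = 596.6 N·m.
The cable tension T acts at 1.8 m; only its component perpendicular to the rod, T sinθ, produces torque. sin 29.5° = 0.4924.
Balancing moments: T × 1.8 × 0.4924 = 596.6, giving T = 596.6 / 0.8863 = 673 N.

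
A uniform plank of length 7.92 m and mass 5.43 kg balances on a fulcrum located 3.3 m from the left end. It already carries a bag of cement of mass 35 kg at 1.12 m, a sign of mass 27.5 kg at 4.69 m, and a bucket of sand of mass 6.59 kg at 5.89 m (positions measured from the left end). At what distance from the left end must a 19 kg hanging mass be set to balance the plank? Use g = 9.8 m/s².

Choose the fulcrum (at 3.3 m from the left end) as the axis so the support reaction has zero arm there.
Beam weight: 5.43 × 9.8 = 53.21 N down at 3.96 m → arm 0.66 m, τ = 53.21 × 0.66 = 35.12 N·m clockwise.
Bag of cement: 35 × 9.8 = 343 N down at 1.12 m → arm 2.18 m, τ = 343 × 2.18 = 747.7 N·m counterclockwise.
Sign: 27.5 × 9.8 = 269.5 N down at 4.69 m → arm 1.39 m, τ = 269.5 × 1.39 = 374.6 N·m clockwise.
Bucket of sand: 6.59 × 9.8 = 64.58 N down at 5.89 m → arm 2.59 m, τ = 64.58 × 2.59 = 167.3 N·m clockwise.
Net moment of existing loads = 170.7 N·m counterclockwise.
The hanging mass weighs 19 × 9.8 = 186.2 N and must supply an equal clockwise moment, so its lever arm about the fulcrum is 170.7 / 186.2 = 0.917 m.
That puts it at 3.3 + 0.917 = 4.22 m from the left end.

x ≈ 4.22 m from the left end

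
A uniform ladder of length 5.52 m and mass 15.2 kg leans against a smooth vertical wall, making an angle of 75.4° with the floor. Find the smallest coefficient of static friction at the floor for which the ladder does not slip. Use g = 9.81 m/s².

μ_min ≈ 0.13

Taking torques about the foot of the ladder:
Ladder weight 15.2×9.81 = 149.1 N acts at 2.76 m along the ladder; its horizontal arm is 2.76·cos75.4° = 0.6957 m → τ = 103.7 N·m clockwise.
Wall normal N acts horizontally at the top; its moment arm is the height L sinθ = 5.52·sin75.4° = 5.342 m, counterclockwise.
Στ = 0 ⇒ N × 5.342 = 103.7 ⇒ N = 19.41 N.
ΣFx = 0 ⇒ f = N_wall = 19.41 N. ΣFy = 0 ⇒ N_floor = 149.1 N.
μ_min = f / N_floor = 19.41 / 149.1 = 0.13.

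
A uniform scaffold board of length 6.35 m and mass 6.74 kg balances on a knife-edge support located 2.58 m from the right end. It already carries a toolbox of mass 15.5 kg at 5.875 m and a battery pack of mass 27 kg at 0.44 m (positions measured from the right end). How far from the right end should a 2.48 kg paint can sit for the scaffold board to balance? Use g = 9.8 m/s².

x ≈ 3.67 m from the right end

Choose the knife-edge support (at 2.58 m from the right end) as the axis so the support reaction has zero arm there.
Beam weight: 6.74 × 9.8 = 66.05 N down at 3.175 m → arm 0.595 m, τ = 66.05 × 0.595 = 39.3 N·m counterclockwise.
Toolbox: 15.5 × 9.8 = 151.9 N down at 5.875 m → arm 3.295 m, τ = 151.9 × 3.295 = 500.5 N·m counterclockwise.
Battery pack: 27 × 9.8 = 264.6 N down at 0.44 m → arm 2.14 m, τ = 264.6 × 2.14 = 566.2 N·m clockwise.
Net moment of existing loads = 26.4 N·m clockwise.
The paint can weighs 2.48 × 9.8 = 24.3 N and must supply an equal counterclockwise moment, so its lever arm about the knife-edge support is 26.4 / 24.3 = 1.09 m.
That puts it at 2.58 + 1.09 = 3.67 m from the right end.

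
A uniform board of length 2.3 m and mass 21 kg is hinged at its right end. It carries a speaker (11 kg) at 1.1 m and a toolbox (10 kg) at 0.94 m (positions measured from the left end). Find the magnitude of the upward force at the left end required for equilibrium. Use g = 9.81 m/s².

About the right end:
Beam weight: 21 × 9.81 = 206 N down at 1.15 m → arm 1.15 m, τ = 206 × 1.15 = 236.9 N·m counterclockwise.
Speaker: 11 × 9.81 = 107.9 N down at 1.1 m → arm 1.2 m, τ = 107.9 × 1.2 = 129.5 N·m counterclockwise.
Toolbox: 10 × 9.81 = 98.1 N down at 0.94 m → arm 1.36 m, τ = 98.1 × 1.36 = 133.4 N·m counterclockwise.
Net moment of the loads = 499.8 N·m counterclockwise.
The upward force F acts at the left end, arm 2.3 m, giving F × 2.3 clockwise.
For rotational equilibrium, F × 2.3 = 499.8, so F = 499.8 / 2.3 = 217 N.

F ≈ 217 N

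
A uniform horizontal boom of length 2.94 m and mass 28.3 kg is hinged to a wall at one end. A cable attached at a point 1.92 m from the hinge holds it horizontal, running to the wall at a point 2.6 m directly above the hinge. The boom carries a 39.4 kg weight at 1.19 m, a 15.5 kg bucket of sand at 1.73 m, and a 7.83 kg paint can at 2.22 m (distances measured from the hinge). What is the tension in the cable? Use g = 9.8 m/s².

About the hinge:
Beam weight: 28.3 × 9.8 = 277.3 N down at 1.47 m → arm 1.47 m, τ = 277.3 × 1.47 = 407.6 N·m clockwise.
Weight: 39.4 × 9.8 = 386.1 N down at 1.19 m → arm 1.19 m, τ = 386.1 × 1.19 = 459.5 N·m clockwise.
Bucket of sand: 15.5 × 9.8 = 151.9 N down at 1.73 m → arm 1.73 m, τ = 151.9 × 1.73 = 262.8 N·m clockwise.
Paint can: 7.83 × 9.8 = 76.73 N down at 2.22 m → arm 2.22 m, τ = 76.73 × 2.22 = 170.3 N·m clockwise.
Total clockwise load moment = 1300 N·m.
The cable tension T acts at 1.92 m; only its component perpendicular to the boom, T sinθ, produces torque. sinθ = h/√(h²+d²) = 2.6/√(2.6²+1.92²) = 0.8044.
Στ = 0 ⇒ T × 1.92 × 0.8044 = 1300 ⇒ T = 1300 / 1.544 = 842 N.

T ≈ 842 N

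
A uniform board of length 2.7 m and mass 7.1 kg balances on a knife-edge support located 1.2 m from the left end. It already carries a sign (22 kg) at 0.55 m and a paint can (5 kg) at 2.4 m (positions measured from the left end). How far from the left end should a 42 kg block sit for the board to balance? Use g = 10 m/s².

Take moments about the knife-edge support (at 1.2 m from the left end).
Beam weight: 7.1 × 10 = 71 N down at 1.35 m → arm 0.15 m, τ = 71 × 0.15 = 10.65 N·m clockwise.
Sign: 22 × 10 = 220 N down at 0.55 m → arm 0.65 m, τ = 220 × 0.65 = 143 N·m counterclockwise.
Paint can: 5 × 10 = 50 N down at 2.4 m → arm 1.2 m, τ = 50 × 1.2 = 60 N·m clockwise.
Net moment of existing loads = 72.35 N·m counterclockwise.
The block weighs 42 × 10 = 420 N and must supply an equal clockwise moment, so its lever arm about the knife-edge support is 72.35 / 420 = 0.172 m.
That puts it at 1.2 + 0.172 = 1.37 m from the left end.

x ≈ 1.37 m from the left end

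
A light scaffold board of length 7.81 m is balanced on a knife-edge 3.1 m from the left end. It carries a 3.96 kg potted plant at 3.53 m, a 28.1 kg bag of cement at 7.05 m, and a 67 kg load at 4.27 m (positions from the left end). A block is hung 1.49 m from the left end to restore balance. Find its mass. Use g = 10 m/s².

Sum moments about the knife-edge (at 3.1 m from the left end) (the support reaction has zero arm there).
Potted plant: 3.96 × 10 = 39.6 N down at 3.53 m → arm 0.43 m, τ = 39.6 × 0.43 = 17.03 N·m clockwise.
Bag of cement: 28.1 × 10 = 281 N down at 7.05 m → arm 3.95 m, τ = 281 × 3.95 = 1110 N·m clockwise.
Load: 67 × 10 = 670 N down at 4.27 m → arm 1.17 m, τ = 670 × 1.17 = 783.9 N·m clockwise.
Net moment of known loads = 1911 N·m clockwise.
An unknown mass m at 1.49 m has arm 1.61 m; its moment is m·g·1.61 counterclockwise.
For rotational equilibrium, m × 10 × 1.61 = 1911, so m = 1911 / (10 × 1.61) = 119 kg.

m ≈ 119 kg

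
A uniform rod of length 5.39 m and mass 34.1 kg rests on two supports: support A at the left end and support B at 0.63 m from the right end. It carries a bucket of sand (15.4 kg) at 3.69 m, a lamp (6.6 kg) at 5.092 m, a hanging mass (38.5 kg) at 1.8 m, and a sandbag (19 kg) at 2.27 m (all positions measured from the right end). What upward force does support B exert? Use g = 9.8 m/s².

R_B ≈ 654 N

About support A:
Beam weight: 34.1 × 9.8 = 334.2 N down at 2.695 m → arm 2.695 m, τ = 334.2 × 2.695 = 900.7 N·m clockwise.
Bucket of sand: 15.4 × 9.8 = 150.9 N down at 3.69 m → arm 1.7 m, τ = 150.9 × 1.7 = 256.5 N·m clockwise.
Lamp: 6.6 × 9.8 = 64.68 N down at 5.092 m → arm 0.298 m, τ = 64.68 × 0.298 = 19.27 N·m clockwise.
Hanging mass: 38.5 × 9.8 = 377.3 N down at 1.8 m → arm 3.59 m, τ = 377.3 × 3.59 = 1355 N·m clockwise.
Sandbag: 19 × 9.8 = 186.2 N down at 2.27 m → arm 3.12 m, τ = 186.2 × 3.12 = 580.9 N·m clockwise.
Net load moment about support A = 3112 N·m clockwise.
Reaction R at support B is upward at 0.63 m, arm 4.76 m → moment R × 4.76 counterclockwise.
Στ = 0 ⇒ R × 4.76 = 3112 ⇒ R = 654 N.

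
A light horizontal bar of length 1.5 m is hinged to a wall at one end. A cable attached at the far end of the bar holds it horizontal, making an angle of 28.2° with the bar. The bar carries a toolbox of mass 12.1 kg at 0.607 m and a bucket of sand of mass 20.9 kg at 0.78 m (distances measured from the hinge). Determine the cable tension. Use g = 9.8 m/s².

Choose the hinge as the axis so the unknown hinge reaction has zero arm there.
Toolbox: 12.1 × 9.8 = 118.6 N down at 0.607 m → arm 0.607 m, τ = 118.6 × 0.607 = 71.99 N·m clockwise.
Bucket of sand: 20.9 × 9.8 = 204.8 N down at 0.78 m → arm 0.78 m, τ = 204.8 × 0.78 = 159.7 N·m clockwise.
Total clockwise load moment = 231.7 N·m.
The cable tension T acts at 1.5 m; only its component perpendicular to the bar, T sinθ, produces torque. sin 28.2° = 0.4726.
Setting net torque to zero: T × 1.5 × 0.4726 = 231.7 → T = 231.7 / 0.7089 = 327 N.

T ≈ 327 N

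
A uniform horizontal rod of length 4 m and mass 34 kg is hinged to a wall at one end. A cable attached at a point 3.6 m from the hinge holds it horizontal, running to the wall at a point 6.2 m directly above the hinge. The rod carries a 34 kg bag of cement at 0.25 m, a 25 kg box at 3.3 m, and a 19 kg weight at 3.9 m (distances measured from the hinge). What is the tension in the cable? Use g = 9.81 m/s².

Take moments about the hinge.
Beam weight: 34 × 9.81 = 333.5 N down at 2 m → arm 2 m, τ = 333.5 × 2 = 667 N·m clockwise.
Bag of cement: 34 × 9.81 = 333.5 N down at 0.25 m → arm 0.25 m, τ = 333.5 × 0.25 = 83.38 N·m clockwise.
Box: 25 × 9.81 = 245.2 N down at 3.3 m → arm 3.3 m, τ = 245.2 × 3.3 = 809.2 N·m clockwise.
Weight: 19 × 9.81 = 186.4 N down at 3.9 m → arm 3.9 m, τ = 186.4 × 3.9 = 727 N·m clockwise.
Total clockwise load moment = 2287 N·m.
The cable tension T acts at 3.6 m; only its component perpendicular to the rod, T sinθ, produces torque. sinθ = h/√(h²+d²) = 6.2/√(6.2²+3.6²) = 0.8648.
Setting net torque to zero: T × 3.6 × 0.8648 = 2287 → T = 2287 / 3.113 = 735 N.

T ≈ 735 N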